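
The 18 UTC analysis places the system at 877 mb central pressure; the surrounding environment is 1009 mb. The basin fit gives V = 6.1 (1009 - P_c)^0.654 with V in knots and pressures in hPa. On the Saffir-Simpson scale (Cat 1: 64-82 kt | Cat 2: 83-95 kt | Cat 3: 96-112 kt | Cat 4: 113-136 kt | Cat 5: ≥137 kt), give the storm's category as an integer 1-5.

5

ΔP = 1009 − 877 = 132 mb.
V ≈ 6.1 × 132^0.654 = 6.1 × 24.37 ≈ 149 kt.
149 kt falls in the Category 5 band.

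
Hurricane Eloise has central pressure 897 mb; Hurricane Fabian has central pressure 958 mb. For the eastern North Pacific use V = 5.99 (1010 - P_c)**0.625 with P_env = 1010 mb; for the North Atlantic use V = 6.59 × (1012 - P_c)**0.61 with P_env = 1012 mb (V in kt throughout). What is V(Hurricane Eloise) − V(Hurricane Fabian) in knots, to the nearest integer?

40 kt

Hurricane Eloise: ΔP = 113; V ≈ 5.99 × 113^0.625 ≈ 114.97 kt.
Hurricane Fabian: ΔP = 54; V ≈ 6.59 × 54^0.61 ≈ 75.10 kt.
Difference ≈ 114.97 − 75.10 = 39.87 → 40 kt.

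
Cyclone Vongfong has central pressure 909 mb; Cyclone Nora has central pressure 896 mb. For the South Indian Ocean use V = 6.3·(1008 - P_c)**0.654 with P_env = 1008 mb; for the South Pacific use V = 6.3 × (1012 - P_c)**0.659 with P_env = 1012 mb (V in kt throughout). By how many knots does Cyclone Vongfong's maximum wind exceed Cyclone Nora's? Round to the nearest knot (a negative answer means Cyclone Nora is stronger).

Cyclone Vongfong: ΔP = 99; V ≈ 6.3 × 99^0.654 ≈ 127.20 kt.
Cyclone Nora: ΔP = 116; V ≈ 6.3 × 116^0.659 ≈ 144.48 kt.
Difference ≈ 127.20 − 144.48 = -17.28 → -17 kt.

-17 kt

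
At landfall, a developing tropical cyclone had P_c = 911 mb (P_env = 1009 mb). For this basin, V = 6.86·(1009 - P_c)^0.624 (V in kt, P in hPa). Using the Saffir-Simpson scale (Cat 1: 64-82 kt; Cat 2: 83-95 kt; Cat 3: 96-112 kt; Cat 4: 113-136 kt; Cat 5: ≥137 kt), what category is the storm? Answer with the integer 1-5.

ΔP = 1009 − 911 = 98 mb.
V ≈ 6.86 × 98^0.624 = 6.86 × 17.48 ≈ 120 kt.
120 kt falls in the Category 4 band.

4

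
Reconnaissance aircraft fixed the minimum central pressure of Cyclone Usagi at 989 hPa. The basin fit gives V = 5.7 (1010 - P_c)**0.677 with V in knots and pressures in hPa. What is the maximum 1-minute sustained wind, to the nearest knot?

ΔP = 1010 − 989 = 21 hPa.
21^0.677 ≈ 7.855.
V ≈ 5.7 × 7.855 ≈ 44.8 kt.

45 kt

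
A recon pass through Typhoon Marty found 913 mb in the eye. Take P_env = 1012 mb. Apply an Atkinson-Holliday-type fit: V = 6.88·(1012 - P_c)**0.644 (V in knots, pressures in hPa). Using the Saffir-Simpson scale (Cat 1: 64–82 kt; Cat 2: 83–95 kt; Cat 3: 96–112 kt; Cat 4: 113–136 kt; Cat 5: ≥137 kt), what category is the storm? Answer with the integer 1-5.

ΔP = 1012 − 913 = 99 mb.
V ≈ 6.88 × 99^0.644 = 6.88 × 19.28 ≈ 133 kt.
133 kt falls in the Category 4 band.

4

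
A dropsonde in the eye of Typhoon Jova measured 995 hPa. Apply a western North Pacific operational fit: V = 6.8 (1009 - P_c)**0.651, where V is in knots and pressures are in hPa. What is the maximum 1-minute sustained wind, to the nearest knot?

38 kt

ΔP = 1009 − 995 = 14 hPa.
14^0.651 ≈ 5.574.
V ≈ 6.8 × 5.574 ≈ 37.9 kt.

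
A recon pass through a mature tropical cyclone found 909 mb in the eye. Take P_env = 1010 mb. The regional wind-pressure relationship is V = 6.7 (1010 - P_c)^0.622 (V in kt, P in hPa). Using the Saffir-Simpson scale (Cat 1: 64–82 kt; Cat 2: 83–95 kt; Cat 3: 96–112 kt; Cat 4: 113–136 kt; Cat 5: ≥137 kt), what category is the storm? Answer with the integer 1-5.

ΔP = 1010 − 909 = 101 mb.
V ≈ 6.7 × 101^0.622 = 6.7 × 17.65 ≈ 118 kt.
118 kt falls in the Category 4 band.

4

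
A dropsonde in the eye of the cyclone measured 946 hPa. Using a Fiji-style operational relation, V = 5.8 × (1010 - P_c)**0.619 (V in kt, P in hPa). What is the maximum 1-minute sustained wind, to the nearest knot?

76 kt

ΔP = 1010 − 946 = 64 hPa.
64^0.619 ≈ 13.123.
V ≈ 5.8 × 13.123 ≈ 76.1 kt.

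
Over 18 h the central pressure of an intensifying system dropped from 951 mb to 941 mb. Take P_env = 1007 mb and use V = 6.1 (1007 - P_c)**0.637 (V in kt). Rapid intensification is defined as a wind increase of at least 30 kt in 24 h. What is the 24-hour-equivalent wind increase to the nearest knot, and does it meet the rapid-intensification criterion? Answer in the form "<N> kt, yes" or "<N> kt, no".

12 kt, no

V₁: ΔP = 56, V ≈ 6.1 × 56^0.637 ≈ 79.24 kt.
V₂: ΔP = 66, V ≈ 6.1 × 66^0.637 ≈ 87.98 kt.
ΔV over 18 h = 8.74 kt → 24 h equivalent = 8.74 × 24/18 ≈ 11.65 kt.
12 kt < 30 kt ⇒ not rapid intensification.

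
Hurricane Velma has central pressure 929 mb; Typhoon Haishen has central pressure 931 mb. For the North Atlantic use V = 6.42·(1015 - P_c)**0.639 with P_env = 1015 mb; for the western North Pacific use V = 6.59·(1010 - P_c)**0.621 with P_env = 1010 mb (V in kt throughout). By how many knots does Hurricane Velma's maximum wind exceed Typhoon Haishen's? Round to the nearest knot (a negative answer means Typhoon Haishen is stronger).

11 kt

Hurricane Velma: ΔP = 86; V ≈ 6.42 × 86^0.639 ≈ 110.58 kt.
Typhoon Haishen: ΔP = 79; V ≈ 6.59 × 79^0.621 ≈ 99.38 kt.
Difference ≈ 110.58 − 99.38 = 11.20 → 11 kt.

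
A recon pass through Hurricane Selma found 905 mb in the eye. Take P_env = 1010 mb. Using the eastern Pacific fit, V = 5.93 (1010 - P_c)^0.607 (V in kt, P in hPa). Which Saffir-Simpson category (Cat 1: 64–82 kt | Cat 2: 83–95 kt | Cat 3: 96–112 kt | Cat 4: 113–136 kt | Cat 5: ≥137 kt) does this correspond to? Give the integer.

3

ΔP = 1010 − 905 = 105 mb.
V ≈ 5.93 × 105^0.607 = 5.93 × 16.86 ≈ 100 kt.
100 kt falls in the Category 3 band.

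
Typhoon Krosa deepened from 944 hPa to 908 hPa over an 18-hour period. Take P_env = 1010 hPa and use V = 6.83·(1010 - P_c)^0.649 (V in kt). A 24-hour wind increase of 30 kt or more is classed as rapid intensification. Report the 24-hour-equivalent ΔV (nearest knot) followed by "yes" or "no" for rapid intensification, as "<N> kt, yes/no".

V₁: ΔP = 66, V ≈ 6.83 × 66^0.649 ≈ 103.59 kt.
V₂: ΔP = 102, V ≈ 6.83 × 102^0.649 ≈ 137.40 kt.
ΔV over 18 h = 33.81 kt → 24 h equivalent = 33.81 × 24/18 ≈ 45.08 kt.
45 kt ≥ 30 kt ⇒ rapid intensification.

45 kt, yes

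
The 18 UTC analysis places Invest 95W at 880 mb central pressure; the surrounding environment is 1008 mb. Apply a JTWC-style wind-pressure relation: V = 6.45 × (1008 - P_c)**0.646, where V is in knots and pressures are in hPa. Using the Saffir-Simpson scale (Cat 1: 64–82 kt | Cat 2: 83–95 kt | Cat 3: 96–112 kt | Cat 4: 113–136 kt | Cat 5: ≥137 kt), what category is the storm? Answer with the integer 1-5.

ΔP = 1008 − 880 = 128 mb.
V ≈ 6.45 × 128^0.646 = 6.45 × 22.98 ≈ 148 kt.
148 kt falls in the Category 5 band.

5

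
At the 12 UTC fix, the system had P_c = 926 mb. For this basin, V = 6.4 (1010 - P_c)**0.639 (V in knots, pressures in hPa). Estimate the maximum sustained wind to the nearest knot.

ΔP = 1010 − 926 = 84 mb.
84^0.639 ≈ 16.967.
V ≈ 6.4 × 16.967 ≈ 108.6 kt.

109 kt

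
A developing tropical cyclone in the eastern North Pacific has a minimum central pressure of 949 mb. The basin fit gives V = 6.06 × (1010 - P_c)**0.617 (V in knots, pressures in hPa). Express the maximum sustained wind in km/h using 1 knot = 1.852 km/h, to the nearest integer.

ΔP = 1010 − 949 = 61 mb.
V ≈ 6.06 × 61^0.617 = 6.06 × 12.634 ≈ 76.563 kt.
76.563 × 1.852 ≈ 141.80 km/h → 142 km/h.

142 km/h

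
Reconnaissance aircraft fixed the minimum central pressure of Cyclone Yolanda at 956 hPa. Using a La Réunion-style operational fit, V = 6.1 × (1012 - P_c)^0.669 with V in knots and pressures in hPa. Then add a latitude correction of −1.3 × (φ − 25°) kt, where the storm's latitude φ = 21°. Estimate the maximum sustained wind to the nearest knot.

ΔP = 1012 − 956 = 56 hPa.
56^0.669 ≈ 14.775.
V ≈ 6.1 × 14.775 ≈ 90.1 kt.
Latitude correction: −1.3 × (21 − 25) = 5.2 kt.
Corrected V ≈ 95.3 kt → 95 kt.

95 kt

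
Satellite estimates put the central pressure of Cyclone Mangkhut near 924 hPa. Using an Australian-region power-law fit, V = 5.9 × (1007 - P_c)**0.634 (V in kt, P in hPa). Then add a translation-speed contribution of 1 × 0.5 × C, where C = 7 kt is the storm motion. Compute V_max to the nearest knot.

ΔP = 1007 − 924 = 83 hPa.
83^0.634 ≈ 16.470.
V ≈ 5.9 × 16.470 ≈ 97.2 kt.
Translation term: 1 × 0.5 × 7 = 3.5 kt.
Corrected V ≈ 100.7 kt → 101 kt.

101 kt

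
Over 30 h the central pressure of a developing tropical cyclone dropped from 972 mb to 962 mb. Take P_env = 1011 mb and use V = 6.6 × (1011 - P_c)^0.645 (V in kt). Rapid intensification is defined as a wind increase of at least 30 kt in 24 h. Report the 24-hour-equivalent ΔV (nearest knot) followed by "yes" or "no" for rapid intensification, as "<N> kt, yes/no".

V₁: ΔP = 39, V ≈ 6.6 × 39^0.645 ≈ 70.11 kt.
V₂: ΔP = 49, V ≈ 6.6 × 49^0.645 ≈ 81.23 kt.
ΔV over 30 h = 11.12 kt → 24 h equivalent = 11.12 × 24/30 ≈ 8.90 kt.
9 kt < 30 kt ⇒ not rapid intensification.

9 kt, no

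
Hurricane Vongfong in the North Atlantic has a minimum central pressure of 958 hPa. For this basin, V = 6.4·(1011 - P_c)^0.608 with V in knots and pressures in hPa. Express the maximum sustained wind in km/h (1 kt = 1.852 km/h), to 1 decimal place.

ΔP = 1011 − 958 = 53 hPa.
V ≈ 6.4 × 53^0.608 = 6.4 × 11.178 ≈ 71.538 kt.
71.538 × 1.852 ≈ 132.49 km/h → 132.5 km/h.

132.5 km/h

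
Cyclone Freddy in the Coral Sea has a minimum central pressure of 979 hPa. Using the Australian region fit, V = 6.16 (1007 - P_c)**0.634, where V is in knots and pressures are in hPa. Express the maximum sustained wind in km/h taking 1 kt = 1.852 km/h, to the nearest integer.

94 km/h

ΔP = 1007 − 979 = 28 hPa.
V ≈ 6.16 × 28^0.634 = 6.16 × 8.270 ≈ 50.942 kt.
50.942 × 1.852 ≈ 94.35 km/h → 94 km/h.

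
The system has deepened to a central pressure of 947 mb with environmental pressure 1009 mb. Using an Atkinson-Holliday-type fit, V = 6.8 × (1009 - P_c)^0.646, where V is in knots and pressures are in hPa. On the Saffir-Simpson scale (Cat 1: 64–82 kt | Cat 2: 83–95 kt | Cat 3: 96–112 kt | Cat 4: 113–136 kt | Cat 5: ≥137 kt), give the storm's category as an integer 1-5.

ΔP = 1009 − 947 = 62 mb.
V ≈ 6.8 × 62^0.646 = 6.8 × 14.38 ≈ 98 kt.
98 kt falls in the Category 3 band.

3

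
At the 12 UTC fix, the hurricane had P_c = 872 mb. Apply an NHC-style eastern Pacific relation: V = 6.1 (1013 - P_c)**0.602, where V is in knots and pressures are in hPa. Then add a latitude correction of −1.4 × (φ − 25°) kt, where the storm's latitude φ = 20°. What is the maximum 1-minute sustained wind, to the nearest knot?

127 kt

ΔP = 1013 − 872 = 141 mb.
141^0.602 ≈ 19.671.
V ≈ 6.1 × 19.671 ≈ 120.0 kt.
Latitude correction: −1.4 × (20 − 25) = 7 kt.
Corrected V ≈ 127 kt → 127 kt.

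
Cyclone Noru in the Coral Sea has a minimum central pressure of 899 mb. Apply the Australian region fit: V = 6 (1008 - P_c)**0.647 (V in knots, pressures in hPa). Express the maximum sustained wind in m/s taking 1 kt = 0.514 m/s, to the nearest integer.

64 m/s

ΔP = 1008 − 899 = 109 mb.
V ≈ 6 × 109^0.647 = 6 × 20.807 ≈ 124.844 kt.
124.844 × 0.514 ≈ 64.17 m/s → 64 m/s.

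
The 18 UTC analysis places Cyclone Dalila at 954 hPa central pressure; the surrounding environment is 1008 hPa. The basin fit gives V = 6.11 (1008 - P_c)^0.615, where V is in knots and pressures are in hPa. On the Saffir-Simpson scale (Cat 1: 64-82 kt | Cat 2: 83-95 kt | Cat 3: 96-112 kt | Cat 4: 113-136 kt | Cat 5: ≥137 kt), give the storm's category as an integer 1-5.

1

ΔP = 1008 − 954 = 54 hPa.
V ≈ 6.11 × 54^0.615 = 6.11 × 11.63 ≈ 71 kt.
71 kt falls in the Category 1 band.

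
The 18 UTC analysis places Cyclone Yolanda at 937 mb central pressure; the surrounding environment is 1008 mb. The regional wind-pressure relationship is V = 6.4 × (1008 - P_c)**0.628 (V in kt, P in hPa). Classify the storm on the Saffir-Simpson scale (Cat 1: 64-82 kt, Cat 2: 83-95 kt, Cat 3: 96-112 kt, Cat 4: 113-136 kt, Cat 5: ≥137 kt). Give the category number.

ΔP = 1008 − 937 = 71 mb.
V ≈ 6.4 × 71^0.628 = 6.4 × 14.54 ≈ 93 kt.
93 kt falls in the Category 2 band.

2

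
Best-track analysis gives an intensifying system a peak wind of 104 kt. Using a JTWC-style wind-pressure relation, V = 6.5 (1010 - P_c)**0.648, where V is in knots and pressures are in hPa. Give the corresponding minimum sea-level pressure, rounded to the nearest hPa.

938 hPa

ΔP = (V / 6.5)^(1/0.648) = (104/6.5)^1.543.
104/6.5 = 16.000; 16.000^1.543 ≈ 72.15 hPa.
P_c = 1010 − 72.15 = 937.85 ≈ 938 hPa.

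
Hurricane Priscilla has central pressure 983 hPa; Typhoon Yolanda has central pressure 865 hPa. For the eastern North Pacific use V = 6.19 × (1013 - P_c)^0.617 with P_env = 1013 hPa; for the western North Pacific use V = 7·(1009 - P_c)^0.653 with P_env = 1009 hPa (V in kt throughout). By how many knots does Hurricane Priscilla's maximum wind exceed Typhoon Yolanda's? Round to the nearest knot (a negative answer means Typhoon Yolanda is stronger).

-129 kt

Hurricane Priscilla: ΔP = 30; V ≈ 6.19 × 30^0.617 ≈ 50.47 kt.
Typhoon Yolanda: ΔP = 144; V ≈ 7 × 144^0.653 ≈ 179.68 kt.
Difference ≈ 50.47 − 179.68 = -129.21 → -129 kt.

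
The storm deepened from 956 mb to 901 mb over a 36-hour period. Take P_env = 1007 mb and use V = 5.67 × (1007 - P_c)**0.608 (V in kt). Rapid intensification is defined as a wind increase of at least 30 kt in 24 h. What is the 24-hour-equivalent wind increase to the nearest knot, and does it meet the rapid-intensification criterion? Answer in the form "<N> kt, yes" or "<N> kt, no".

V₁: ΔP = 51, V ≈ 5.67 × 51^0.608 ≈ 61.91 kt.
V₂: ΔP = 106, V ≈ 5.67 × 106^0.608 ≈ 96.60 kt.
ΔV over 36 h = 34.69 kt → 24 h equivalent = 34.69 × 24/36 ≈ 23.13 kt.
23 kt < 30 kt ⇒ not rapid intensification.

23 kt, no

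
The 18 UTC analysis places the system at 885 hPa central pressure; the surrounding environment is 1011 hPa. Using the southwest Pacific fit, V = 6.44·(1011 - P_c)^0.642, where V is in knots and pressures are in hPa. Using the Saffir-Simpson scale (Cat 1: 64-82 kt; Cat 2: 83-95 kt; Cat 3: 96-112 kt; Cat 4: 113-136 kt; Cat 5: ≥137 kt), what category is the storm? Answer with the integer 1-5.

5

ΔP = 1011 − 885 = 126 hPa.
V ≈ 6.44 × 126^0.642 = 6.44 × 22.31 ≈ 144 kt.
144 kt falls in the Category 5 band.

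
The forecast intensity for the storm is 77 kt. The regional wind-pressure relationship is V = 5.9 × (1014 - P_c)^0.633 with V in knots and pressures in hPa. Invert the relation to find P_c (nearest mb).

956 mb

ΔP = (V / 5.9)^(1/0.633) = (77/5.9)^1.580.
77/5.9 = 13.051; 13.051^1.580 ≈ 57.87 mb.
P_c = 1014 − 57.87 = 956.13 ≈ 956 mb.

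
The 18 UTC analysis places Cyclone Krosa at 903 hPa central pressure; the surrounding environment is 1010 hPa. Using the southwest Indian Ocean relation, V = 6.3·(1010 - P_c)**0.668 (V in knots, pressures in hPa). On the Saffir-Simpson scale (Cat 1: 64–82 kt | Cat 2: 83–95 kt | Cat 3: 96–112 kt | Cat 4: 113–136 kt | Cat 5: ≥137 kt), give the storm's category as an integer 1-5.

5

ΔP = 1010 − 903 = 107 hPa.
V ≈ 6.3 × 107^0.668 = 6.3 × 22.68 ≈ 143 kt.
143 kt falls in the Category 5 band.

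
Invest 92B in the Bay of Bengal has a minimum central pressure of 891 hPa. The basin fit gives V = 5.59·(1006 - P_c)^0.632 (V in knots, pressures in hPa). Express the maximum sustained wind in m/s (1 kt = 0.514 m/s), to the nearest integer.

58 m/s

ΔP = 1006 − 891 = 115 hPa.
V ≈ 5.59 × 115^0.632 = 5.59 × 20.061 ≈ 112.143 kt.
112.143 × 0.514 ≈ 57.64 m/s → 58 m/s.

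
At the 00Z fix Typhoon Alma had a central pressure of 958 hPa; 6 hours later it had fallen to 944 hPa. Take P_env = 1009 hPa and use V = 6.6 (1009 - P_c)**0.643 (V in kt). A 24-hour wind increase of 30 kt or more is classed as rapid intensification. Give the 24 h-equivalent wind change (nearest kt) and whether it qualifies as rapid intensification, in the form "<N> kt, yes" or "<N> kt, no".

56 kt, yes

V₁: ΔP = 51, V ≈ 6.6 × 51^0.643 ≈ 82.70 kt.
V₂: ΔP = 65, V ≈ 6.6 × 65^0.643 ≈ 96.66 kt.
ΔV over 6 h = 13.96 kt → 24 h equivalent = 13.96 × 24/6 ≈ 55.84 kt.
56 kt ≥ 30 kt ⇒ rapid intensification.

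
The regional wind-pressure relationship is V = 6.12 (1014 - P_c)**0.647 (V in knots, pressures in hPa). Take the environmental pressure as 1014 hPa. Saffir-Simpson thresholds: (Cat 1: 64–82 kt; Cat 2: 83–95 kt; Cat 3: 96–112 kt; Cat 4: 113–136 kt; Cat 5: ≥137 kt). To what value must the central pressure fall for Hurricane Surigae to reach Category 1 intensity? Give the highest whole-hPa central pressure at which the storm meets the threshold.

Category 1 begins at V = 64 kt.
Required ΔP = (64/6.12)^(1/0.647) = 10.458^1.546 ≈ 37.64 hPa.
P_c ≤ 1014 − 37.64 = 976.36, so the highest integer P_c is 976 hPa.

976 hPa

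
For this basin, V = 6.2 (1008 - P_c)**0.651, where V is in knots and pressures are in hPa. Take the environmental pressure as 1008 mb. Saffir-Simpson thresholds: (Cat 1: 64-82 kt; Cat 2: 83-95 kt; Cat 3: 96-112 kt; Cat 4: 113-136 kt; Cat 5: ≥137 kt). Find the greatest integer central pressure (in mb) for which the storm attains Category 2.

Category 2 begins at V = 83 kt.
Required ΔP = (83/6.2)^(1/0.651) = 13.387^1.536 ≈ 53.79 mb.
P_c ≤ 1008 − 53.79 = 954.21, so the highest integer P_c is 954 mb.

954 mb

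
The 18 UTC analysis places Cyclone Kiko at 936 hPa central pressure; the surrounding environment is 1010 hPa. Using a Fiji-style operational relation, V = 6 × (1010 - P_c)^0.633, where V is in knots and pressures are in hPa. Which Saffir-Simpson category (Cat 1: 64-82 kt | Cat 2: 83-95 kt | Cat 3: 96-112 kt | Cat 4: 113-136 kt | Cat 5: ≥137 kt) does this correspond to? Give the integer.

ΔP = 1010 − 936 = 74 hPa.
V ≈ 6 × 74^0.633 = 6 × 15.25 ≈ 91 kt.
91 kt falls in the Category 2 band.

2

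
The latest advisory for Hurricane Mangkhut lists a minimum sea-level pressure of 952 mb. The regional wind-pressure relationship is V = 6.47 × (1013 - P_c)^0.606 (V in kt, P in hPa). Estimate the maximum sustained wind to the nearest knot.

78 kt

ΔP = 1013 − 952 = 61 mb.
61^0.606 ≈ 12.076.
V ≈ 6.47 × 12.076 ≈ 78.1 kt.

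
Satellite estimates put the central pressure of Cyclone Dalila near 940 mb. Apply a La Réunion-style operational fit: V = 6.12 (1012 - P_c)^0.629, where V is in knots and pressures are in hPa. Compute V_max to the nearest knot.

ΔP = 1012 − 940 = 72 mb.
72^0.629 ≈ 14.732.
V ≈ 6.12 × 14.732 ≈ 90.2 kt.

90 kt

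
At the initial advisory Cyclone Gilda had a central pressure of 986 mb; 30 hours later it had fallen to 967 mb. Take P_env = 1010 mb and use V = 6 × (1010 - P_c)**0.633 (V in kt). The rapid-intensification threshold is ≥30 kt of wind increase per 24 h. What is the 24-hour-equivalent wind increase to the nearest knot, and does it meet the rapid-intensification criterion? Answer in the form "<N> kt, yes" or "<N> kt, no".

16 kt, no

V₁: ΔP = 24, V ≈ 6 × 24^0.633 ≈ 44.86 kt.
V₂: ΔP = 43, V ≈ 6 × 43^0.633 ≈ 64.88 kt.
ΔV over 30 h = 20.02 kt → 24 h equivalent = 20.02 × 24/30 ≈ 16.02 kt.
16 kt < 30 kt ⇒ not rapid intensification.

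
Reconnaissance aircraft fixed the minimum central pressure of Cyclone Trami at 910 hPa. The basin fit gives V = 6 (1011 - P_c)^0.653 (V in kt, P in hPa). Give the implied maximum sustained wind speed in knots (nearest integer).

ΔP = 1011 − 910 = 101 hPa.
101^0.653 ≈ 20.362.
V ≈ 6 × 20.362 ≈ 122.2 kt.

122 kt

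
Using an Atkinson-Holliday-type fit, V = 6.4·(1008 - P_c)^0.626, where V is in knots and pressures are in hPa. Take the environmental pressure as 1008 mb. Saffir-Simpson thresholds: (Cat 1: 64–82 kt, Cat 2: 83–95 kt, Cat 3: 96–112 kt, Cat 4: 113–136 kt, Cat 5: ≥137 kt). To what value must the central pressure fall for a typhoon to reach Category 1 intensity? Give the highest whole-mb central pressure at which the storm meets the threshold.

968 mb

Category 1 begins at V = 64 kt.
Required ΔP = (64/6.4)^(1/0.626) = 10.000^1.597 ≈ 39.58 mb.
P_c ≤ 1008 − 39.58 = 968.42, so the highest integer P_c is 968 mb.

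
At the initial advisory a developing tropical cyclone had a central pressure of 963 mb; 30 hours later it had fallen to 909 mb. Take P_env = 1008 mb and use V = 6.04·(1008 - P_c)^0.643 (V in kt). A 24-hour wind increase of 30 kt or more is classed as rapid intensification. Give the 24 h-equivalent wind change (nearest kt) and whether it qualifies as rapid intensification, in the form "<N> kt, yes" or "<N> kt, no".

V₁: ΔP = 45, V ≈ 6.04 × 45^0.643 ≈ 69.83 kt.
V₂: ΔP = 99, V ≈ 6.04 × 99^0.643 ≈ 115.94 kt.
ΔV over 30 h = 46.11 kt → 24 h equivalent = 46.11 × 24/30 ≈ 36.89 kt.
37 kt ≥ 30 kt ⇒ rapid intensification.

37 kt, yes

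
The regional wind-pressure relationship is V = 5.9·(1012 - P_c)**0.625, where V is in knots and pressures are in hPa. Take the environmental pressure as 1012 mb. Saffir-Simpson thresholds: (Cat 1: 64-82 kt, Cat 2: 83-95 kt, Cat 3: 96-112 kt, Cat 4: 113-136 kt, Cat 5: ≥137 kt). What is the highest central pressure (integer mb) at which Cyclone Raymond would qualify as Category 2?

Category 2 begins at V = 83 kt.
Required ΔP = (83/5.9)^(1/0.625) = 14.068^1.600 ≈ 68.73 mb.
P_c ≤ 1012 − 68.73 = 943.27, so the highest integer P_c is 943 mb.

943 mb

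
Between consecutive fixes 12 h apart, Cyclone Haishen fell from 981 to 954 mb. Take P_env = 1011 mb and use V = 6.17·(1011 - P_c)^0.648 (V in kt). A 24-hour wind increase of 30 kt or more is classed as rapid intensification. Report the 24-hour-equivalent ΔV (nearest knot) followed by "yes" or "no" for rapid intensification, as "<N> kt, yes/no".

58 kt, yes

V₁: ΔP = 30, V ≈ 6.17 × 30^0.648 ≈ 55.91 kt.
V₂: ΔP = 57, V ≈ 6.17 × 57^0.648 ≈ 84.74 kt.
ΔV over 12 h = 28.83 kt → 24 h equivalent = 28.83 × 24/12 ≈ 57.66 kt.
58 kt ≥ 30 kt ⇒ rapid intensification.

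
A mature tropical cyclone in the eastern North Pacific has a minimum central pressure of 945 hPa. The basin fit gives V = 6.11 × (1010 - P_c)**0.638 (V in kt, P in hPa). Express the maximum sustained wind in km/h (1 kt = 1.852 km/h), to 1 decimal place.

162.3 km/h

ΔP = 1010 − 945 = 65 hPa.
V ≈ 6.11 × 65^0.638 = 6.11 × 14.343 ≈ 87.635 kt.
87.635 × 1.852 ≈ 162.30 km/h → 162.3 km/h.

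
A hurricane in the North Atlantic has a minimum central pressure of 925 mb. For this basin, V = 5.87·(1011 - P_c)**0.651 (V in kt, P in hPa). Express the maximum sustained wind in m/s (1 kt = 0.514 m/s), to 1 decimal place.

54.8 m/s

ΔP = 1011 − 925 = 86 mb.
V ≈ 5.87 × 86^0.651 = 5.87 × 18.170 ≈ 106.659 kt.
106.659 × 0.514 ≈ 54.82 m/s → 54.8 m/s.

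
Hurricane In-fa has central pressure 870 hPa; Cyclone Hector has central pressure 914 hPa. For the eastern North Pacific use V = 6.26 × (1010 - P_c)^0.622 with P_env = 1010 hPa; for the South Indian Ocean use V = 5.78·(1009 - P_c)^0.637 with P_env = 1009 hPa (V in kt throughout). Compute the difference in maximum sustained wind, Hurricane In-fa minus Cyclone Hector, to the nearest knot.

Hurricane In-fa: ΔP = 140; V ≈ 6.26 × 140^0.622 ≈ 135.35 kt.
Cyclone Hector: ΔP = 95; V ≈ 5.78 × 95^0.637 ≈ 105.13 kt.
Difference ≈ 135.35 − 105.13 = 30.22 → 30 kt.

30 kt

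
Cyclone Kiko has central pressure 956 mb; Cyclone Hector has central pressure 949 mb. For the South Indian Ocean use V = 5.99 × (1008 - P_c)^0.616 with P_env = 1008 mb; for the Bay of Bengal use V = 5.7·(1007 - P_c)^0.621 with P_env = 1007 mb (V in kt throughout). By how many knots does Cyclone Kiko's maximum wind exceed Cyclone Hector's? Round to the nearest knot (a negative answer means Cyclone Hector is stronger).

Cyclone Kiko: ΔP = 52; V ≈ 5.99 × 52^0.616 ≈ 68.31 kt.
Cyclone Hector: ΔP = 58; V ≈ 5.7 × 58^0.621 ≈ 70.95 kt.
Difference ≈ 68.31 − 70.95 = -2.64 → -3 kt.

-3 kt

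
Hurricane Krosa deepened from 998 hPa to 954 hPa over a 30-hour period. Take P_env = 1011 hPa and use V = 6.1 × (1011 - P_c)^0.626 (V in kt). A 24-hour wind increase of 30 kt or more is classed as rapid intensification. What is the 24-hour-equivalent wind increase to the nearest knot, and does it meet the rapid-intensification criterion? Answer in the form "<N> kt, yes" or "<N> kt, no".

37 kt, yes

V₁: ΔP = 13, V ≈ 6.1 × 13^0.626 ≈ 30.38 kt.
V₂: ΔP = 57, V ≈ 6.1 × 57^0.626 ≈ 76.65 kt.
ΔV over 30 h = 46.27 kt → 24 h equivalent = 46.27 × 24/30 ≈ 37.02 kt.
37 kt ≥ 30 kt ⇒ rapid intensification.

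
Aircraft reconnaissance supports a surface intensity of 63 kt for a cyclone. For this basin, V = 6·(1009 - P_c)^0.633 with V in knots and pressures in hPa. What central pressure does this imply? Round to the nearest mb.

ΔP = (V / 6)^(1/0.633) = (63/6)^1.580.
63/6 = 10.500; 10.500^1.580 ≈ 41.04 mb.
P_c = 1009 − 41.04 = 967.96 ≈ 968 mb.

968 mb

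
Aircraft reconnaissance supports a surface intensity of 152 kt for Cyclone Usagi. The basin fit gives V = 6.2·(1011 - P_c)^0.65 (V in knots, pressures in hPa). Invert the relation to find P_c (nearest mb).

ΔP = (V / 6.2)^(1/0.65) = (152/6.2)^1.538.
152/6.2 = 24.516; 24.516^1.538 ≈ 137.28 mb.
P_c = 1011 − 137.28 = 873.72 ≈ 874 mb.

874 mb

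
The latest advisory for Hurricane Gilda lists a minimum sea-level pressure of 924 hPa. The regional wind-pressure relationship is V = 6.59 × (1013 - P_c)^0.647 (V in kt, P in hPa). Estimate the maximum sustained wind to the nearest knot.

120 kt

ΔP = 1013 − 924 = 89 hPa.
89^0.647 ≈ 18.250.
V ≈ 6.59 × 18.250 ≈ 120.3 kt.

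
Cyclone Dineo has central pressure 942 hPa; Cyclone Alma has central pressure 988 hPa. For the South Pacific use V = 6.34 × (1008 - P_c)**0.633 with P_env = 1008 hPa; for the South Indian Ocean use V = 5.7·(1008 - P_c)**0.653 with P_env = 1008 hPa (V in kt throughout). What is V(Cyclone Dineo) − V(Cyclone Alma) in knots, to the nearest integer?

Cyclone Dineo: ΔP = 66; V ≈ 6.34 × 66^0.633 ≈ 89.92 kt.
Cyclone Alma: ΔP = 20; V ≈ 5.7 × 20^0.653 ≈ 40.31 kt.
Difference ≈ 89.92 − 40.31 = 49.61 → 50 kt.

50 kt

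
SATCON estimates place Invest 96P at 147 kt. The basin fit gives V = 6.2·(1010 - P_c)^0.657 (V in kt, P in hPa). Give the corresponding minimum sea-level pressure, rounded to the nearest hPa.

ΔP = (V / 6.2)^(1/0.657) = (147/6.2)^1.522.
147/6.2 = 23.710; 23.710^1.522 ≈ 123.80 hPa.
P_c = 1010 − 123.80 = 886.20 ≈ 886 hPa.

886 hPa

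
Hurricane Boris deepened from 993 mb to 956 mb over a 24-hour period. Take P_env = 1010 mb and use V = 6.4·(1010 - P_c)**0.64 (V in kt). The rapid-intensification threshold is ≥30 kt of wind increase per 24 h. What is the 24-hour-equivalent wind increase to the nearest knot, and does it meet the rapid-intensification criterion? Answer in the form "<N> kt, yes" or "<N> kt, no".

43 kt, yes

V₁: ΔP = 17, V ≈ 6.4 × 17^0.64 ≈ 39.23 kt.
V₂: ΔP = 54, V ≈ 6.4 × 54^0.64 ≈ 82.21 kt.
ΔV over 24 h = 42.98 kt → 24 h equivalent = 42.98 × 24/24 ≈ 42.98 kt.
43 kt ≥ 30 kt ⇒ rapid intensification.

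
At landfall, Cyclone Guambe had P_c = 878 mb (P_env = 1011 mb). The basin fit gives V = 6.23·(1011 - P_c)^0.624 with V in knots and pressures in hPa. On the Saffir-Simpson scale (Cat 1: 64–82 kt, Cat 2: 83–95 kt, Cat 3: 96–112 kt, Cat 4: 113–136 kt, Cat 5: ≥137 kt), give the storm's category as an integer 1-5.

4

ΔP = 1011 − 878 = 133 mb.
V ≈ 6.23 × 133^0.624 = 6.23 × 21.15 ≈ 132 kt.
132 kt falls in the Category 4 band.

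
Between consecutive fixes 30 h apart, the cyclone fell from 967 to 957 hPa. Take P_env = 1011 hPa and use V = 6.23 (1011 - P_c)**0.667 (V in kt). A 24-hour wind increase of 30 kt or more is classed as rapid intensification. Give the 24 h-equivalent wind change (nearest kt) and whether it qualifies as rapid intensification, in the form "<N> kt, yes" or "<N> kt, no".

V₁: ΔP = 44, V ≈ 6.23 × 44^0.667 ≈ 77.74 kt.
V₂: ΔP = 54, V ≈ 6.23 × 54^0.667 ≈ 89.12 kt.
ΔV over 30 h = 11.38 kt → 24 h equivalent = 11.38 × 24/30 ≈ 9.10 kt.
9 kt < 30 kt ⇒ not rapid intensification.

9 kt, no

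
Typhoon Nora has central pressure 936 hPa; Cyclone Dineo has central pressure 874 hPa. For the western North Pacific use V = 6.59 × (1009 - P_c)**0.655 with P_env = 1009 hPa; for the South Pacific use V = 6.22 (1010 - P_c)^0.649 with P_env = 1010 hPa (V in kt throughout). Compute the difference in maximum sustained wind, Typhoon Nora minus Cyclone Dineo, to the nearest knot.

-41 kt

Typhoon Nora: ΔP = 73; V ≈ 6.59 × 73^0.655 ≈ 109.49 kt.
Cyclone Dineo: ΔP = 136; V ≈ 6.22 × 136^0.649 ≈ 150.82 kt.
Difference ≈ 109.49 − 150.82 = -41.33 → -41 kt.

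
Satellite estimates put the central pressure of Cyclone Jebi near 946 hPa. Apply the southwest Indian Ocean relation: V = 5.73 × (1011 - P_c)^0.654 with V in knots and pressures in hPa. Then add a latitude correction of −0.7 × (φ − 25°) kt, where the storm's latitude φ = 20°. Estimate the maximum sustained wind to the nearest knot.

ΔP = 1011 − 946 = 65 hPa.
65^0.654 ≈ 15.334.
V ≈ 5.73 × 15.334 ≈ 87.9 kt.
Latitude correction: −0.7 × (20 − 25) = 3.5 kt.
Corrected V ≈ 91.4 kt → 91 kt.

91 kt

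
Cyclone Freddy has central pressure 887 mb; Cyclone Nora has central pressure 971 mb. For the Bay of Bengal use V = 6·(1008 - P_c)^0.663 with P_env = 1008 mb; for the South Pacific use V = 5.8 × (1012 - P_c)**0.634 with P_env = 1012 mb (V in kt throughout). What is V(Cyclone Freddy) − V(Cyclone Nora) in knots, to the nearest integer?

Cyclone Freddy: ΔP = 121; V ≈ 6 × 121^0.663 ≈ 144.22 kt.
Cyclone Nora: ΔP = 41; V ≈ 5.8 × 41^0.634 ≈ 61.08 kt.
Difference ≈ 144.22 − 61.08 = 83.14 → 83 kt.

83 kt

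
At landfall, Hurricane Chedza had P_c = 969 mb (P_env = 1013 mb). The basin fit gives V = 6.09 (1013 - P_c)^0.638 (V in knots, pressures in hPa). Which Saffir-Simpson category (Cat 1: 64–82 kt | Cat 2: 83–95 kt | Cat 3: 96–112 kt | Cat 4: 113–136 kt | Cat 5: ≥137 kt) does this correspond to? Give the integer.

1

ΔP = 1013 − 969 = 44 mb.
V ≈ 6.09 × 44^0.638 = 6.09 × 11.18 ≈ 68 kt.
68 kt falls in the Category 1 band.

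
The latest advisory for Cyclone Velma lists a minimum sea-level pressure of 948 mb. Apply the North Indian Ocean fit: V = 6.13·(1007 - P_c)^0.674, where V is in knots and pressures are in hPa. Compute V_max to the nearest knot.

ΔP = 1007 − 948 = 59 mb.
59^0.674 ≈ 15.615.
V ≈ 6.13 × 15.615 ≈ 95.7 kt.

96 kt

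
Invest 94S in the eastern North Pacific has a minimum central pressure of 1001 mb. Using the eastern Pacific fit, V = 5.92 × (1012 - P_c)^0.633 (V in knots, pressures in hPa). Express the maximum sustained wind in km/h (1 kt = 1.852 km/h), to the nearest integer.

50 km/h

ΔP = 1012 − 1001 = 11 mb.
V ≈ 5.92 × 11^0.633 = 5.92 × 4.562 ≈ 27.010 kt.
27.010 × 1.852 ≈ 50.02 km/h → 50 km/h.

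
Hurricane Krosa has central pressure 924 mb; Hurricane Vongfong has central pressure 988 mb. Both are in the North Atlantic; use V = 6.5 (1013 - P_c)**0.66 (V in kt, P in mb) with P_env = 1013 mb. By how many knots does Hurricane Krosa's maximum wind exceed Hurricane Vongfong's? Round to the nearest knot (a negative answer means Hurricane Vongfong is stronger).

71 kt

Hurricane Krosa: ΔP = 89; V ≈ 6.5 × 89^0.66 ≈ 125.75 kt.
Hurricane Vongfong: ΔP = 25; V ≈ 6.5 × 25^0.66 ≈ 54.39 kt.
Difference ≈ 125.75 − 54.39 = 71.36 → 71 kt.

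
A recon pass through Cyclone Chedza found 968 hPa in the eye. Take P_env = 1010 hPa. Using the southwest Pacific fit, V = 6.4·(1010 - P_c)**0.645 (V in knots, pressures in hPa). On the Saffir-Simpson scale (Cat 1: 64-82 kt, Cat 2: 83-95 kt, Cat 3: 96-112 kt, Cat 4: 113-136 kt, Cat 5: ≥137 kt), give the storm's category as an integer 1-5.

1

ΔP = 1010 − 968 = 42 hPa.
V ≈ 6.4 × 42^0.645 = 6.4 × 11.14 ≈ 71 kt.
71 kt falls in the Category 1 band.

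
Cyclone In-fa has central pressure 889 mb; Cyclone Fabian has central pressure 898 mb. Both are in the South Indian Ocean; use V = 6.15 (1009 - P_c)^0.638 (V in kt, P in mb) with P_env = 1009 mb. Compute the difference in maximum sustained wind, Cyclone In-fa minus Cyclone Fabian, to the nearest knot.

Cyclone In-fa: ΔP = 120; V ≈ 6.15 × 120^0.638 ≈ 130.43 kt.
Cyclone Fabian: ΔP = 111; V ≈ 6.15 × 111^0.638 ≈ 124.11 kt.
Difference ≈ 130.43 − 124.11 = 6.32 → 6 kt.

6 kt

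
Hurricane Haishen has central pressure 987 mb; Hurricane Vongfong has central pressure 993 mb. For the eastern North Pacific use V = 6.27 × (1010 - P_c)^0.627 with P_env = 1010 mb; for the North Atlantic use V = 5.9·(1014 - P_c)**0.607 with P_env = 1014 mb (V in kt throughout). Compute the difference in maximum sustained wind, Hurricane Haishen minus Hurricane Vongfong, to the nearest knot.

7 kt

Hurricane Haishen: ΔP = 23; V ≈ 6.27 × 23^0.627 ≈ 44.78 kt.
Hurricane Vongfong: ΔP = 21; V ≈ 5.9 × 21^0.607 ≈ 37.45 kt.
Difference ≈ 44.78 − 37.45 = 7.33 → 7 kt.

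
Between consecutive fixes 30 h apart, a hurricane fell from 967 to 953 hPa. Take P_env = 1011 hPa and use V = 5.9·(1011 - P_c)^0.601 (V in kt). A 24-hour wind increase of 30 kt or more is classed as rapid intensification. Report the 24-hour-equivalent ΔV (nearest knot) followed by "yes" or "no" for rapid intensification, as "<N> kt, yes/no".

V₁: ΔP = 44, V ≈ 5.9 × 44^0.601 ≈ 57.35 kt.
V₂: ΔP = 58, V ≈ 5.9 × 58^0.601 ≈ 67.71 kt.
ΔV over 30 h = 10.36 kt → 24 h equivalent = 10.36 × 24/30 ≈ 8.29 kt.
8 kt < 30 kt ⇒ not rapid intensification.

8 kt, no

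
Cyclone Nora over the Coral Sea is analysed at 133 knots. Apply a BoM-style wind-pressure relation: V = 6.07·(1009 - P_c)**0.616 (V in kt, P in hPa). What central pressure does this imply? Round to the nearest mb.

ΔP = (V / 6.07)^(1/0.616) = (133/6.07)^1.623.
133/6.07 = 21.911; 21.911^1.623 ≈ 150.11 mb.
P_c = 1009 − 150.11 = 858.89 ≈ 859 mb.

859 mb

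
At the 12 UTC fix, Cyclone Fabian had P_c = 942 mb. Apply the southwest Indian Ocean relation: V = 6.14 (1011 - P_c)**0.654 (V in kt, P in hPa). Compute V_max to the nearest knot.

ΔP = 1011 − 942 = 69 mb.
69^0.654 ≈ 15.944.
V ≈ 6.14 × 15.944 ≈ 97.9 kt.

98 kt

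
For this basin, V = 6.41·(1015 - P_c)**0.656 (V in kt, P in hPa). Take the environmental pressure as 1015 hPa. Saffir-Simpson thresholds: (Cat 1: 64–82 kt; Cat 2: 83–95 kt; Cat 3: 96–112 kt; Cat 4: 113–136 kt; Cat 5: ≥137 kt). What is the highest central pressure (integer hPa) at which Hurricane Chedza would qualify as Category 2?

Category 2 begins at V = 83 kt.
Required ΔP = (83/6.41)^(1/0.656) = 12.949^1.524 ≈ 49.60 hPa.
P_c ≤ 1015 − 49.60 = 965.40, so the highest integer P_c is 965 hPa.

965 hPa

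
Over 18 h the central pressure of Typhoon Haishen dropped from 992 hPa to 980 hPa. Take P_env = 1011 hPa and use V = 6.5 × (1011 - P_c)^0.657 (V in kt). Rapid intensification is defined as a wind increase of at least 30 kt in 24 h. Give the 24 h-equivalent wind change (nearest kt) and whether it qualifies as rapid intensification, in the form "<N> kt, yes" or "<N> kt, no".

V₁: ΔP = 19, V ≈ 6.5 × 19^0.657 ≈ 44.98 kt.
V₂: ΔP = 31, V ≈ 6.5 × 31^0.657 ≈ 62.05 kt.
ΔV over 18 h = 17.07 kt → 24 h equivalent = 17.07 × 24/18 ≈ 22.76 kt.
23 kt < 30 kt ⇒ not rapid intensification.

23 kt, no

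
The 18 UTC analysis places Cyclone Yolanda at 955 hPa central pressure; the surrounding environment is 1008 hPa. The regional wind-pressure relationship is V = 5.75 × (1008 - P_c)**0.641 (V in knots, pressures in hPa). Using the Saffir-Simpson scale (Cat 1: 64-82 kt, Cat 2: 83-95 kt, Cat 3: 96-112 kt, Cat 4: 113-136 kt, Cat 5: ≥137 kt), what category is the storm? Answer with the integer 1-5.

ΔP = 1008 − 955 = 53 hPa.
V ≈ 5.75 × 53^0.641 = 5.75 × 12.74 ≈ 73 kt.
73 kt falls in the Category 1 band.

1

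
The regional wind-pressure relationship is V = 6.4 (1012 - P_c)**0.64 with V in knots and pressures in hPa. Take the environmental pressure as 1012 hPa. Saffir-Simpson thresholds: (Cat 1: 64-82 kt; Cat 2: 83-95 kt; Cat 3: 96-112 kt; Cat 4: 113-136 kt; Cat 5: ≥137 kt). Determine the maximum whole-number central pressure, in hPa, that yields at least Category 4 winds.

Category 4 begins at V = 113 kt.
Required ΔP = (113/6.4)^(1/0.64) = 17.656^1.562 ≈ 88.77 hPa.
P_c ≤ 1012 − 88.77 = 923.23, so the highest integer P_c is 923 hPa.

923 hPa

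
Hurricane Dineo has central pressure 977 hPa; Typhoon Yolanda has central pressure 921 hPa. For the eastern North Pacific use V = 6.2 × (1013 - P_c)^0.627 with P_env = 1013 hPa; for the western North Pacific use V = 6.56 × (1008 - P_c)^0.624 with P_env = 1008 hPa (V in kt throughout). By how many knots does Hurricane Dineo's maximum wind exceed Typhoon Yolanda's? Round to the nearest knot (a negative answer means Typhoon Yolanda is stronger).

-48 kt

Hurricane Dineo: ΔP = 36; V ≈ 6.2 × 36^0.627 ≈ 58.64 kt.
Typhoon Yolanda: ΔP = 87; V ≈ 6.56 × 87^0.624 ≈ 106.45 kt.
Difference ≈ 58.64 − 106.45 = -47.81 → -48 kt.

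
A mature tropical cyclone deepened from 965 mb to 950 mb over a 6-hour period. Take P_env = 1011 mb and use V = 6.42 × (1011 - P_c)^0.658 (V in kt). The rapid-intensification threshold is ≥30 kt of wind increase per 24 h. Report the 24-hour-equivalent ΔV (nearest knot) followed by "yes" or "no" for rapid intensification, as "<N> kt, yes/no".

65 kt, yes

V₁: ΔP = 46, V ≈ 6.42 × 46^0.658 ≈ 79.73 kt.
V₂: ΔP = 61, V ≈ 6.42 × 61^0.658 ≈ 96.00 kt.
ΔV over 6 h = 16.27 kt → 24 h equivalent = 16.27 × 24/6 ≈ 65.08 kt.
65 kt ≥ 30 kt ⇒ rapid intensification.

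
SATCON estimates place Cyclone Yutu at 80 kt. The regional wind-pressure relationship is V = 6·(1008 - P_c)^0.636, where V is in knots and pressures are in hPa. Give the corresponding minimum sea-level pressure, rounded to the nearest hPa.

949 hPa

ΔP = (V / 6)^(1/0.636) = (80/6)^1.572.
80/6 = 13.333; 13.333^1.572 ≈ 58.72 hPa.
P_c = 1008 − 58.72 = 949.28 ≈ 949 hPa.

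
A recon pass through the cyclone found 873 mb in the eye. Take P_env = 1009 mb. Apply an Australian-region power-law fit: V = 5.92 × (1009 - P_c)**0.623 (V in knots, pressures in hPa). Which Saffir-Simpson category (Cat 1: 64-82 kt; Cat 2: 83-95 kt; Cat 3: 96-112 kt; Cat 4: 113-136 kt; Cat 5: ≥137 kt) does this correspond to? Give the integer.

4

ΔP = 1009 − 873 = 136 mb.
V ≈ 5.92 × 136^0.623 = 5.92 × 21.34 ≈ 126 kt.
126 kt falls in the Category 4 band.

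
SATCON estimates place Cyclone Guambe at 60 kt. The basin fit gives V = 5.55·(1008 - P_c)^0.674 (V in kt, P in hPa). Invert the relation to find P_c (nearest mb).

974 mb

ΔP = (V / 5.55)^(1/0.674) = (60/5.55)^1.484.
60/5.55 = 10.811; 10.811^1.484 ≈ 34.19 mb.
P_c = 1008 − 34.19 = 973.81 ≈ 974 mb.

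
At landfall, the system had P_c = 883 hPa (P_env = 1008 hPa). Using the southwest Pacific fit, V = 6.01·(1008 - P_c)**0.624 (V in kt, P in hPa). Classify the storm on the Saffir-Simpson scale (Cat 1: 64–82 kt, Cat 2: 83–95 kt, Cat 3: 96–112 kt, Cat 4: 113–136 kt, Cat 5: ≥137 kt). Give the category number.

ΔP = 1008 − 883 = 125 hPa.
V ≈ 6.01 × 125^0.624 = 6.01 × 20.35 ≈ 122 kt.
122 kt falls in the Category 4 band.

4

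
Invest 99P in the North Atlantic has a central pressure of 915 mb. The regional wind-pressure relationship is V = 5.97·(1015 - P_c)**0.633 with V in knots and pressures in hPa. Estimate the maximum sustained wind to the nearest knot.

110 kt

ΔP = 1015 − 915 = 100 mb.
100^0.633 ≈ 18.450.
V ≈ 5.97 × 18.450 ≈ 110.1 kt.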